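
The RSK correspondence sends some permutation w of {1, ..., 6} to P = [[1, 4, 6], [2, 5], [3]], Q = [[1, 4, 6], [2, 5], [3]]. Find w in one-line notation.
3 2 1 5 4 6

Reverse the RSK construction: for i from n down to 1, find the cell of Q containing i, remove the entry at that cell from P, and reverse-bump it up through P; the value ejected from row 1 is w(i).

Step i=6: Q has 6 at row 1, column 3; remove that cell from P, ejecting 6. So w(6) = 6. P is now [[1, 4], [2, 5], [3]].
Step i=5: Q has 5 at row 2, column 2; remove 5 from row 2 of P and reverse-bump: 5 enters row 1 and ejects 4. So w(5) = 4. P is now [[1, 5], [2], [3]].
Step i=4: Q has 4 at row 1, column 2; remove that cell from P, ejecting 5. So w(4) = 5. P is now [[1], [2], [3]].
Step i=3: Q has 3 at row 3, column 1; remove 3 from row 3 of P and reverse-bump: 3 enters row 2 and ejects 2; 2 enters row 1 and ejects 1. So w(3) = 1. P is now [[2], [3]].
Step i=2: Q has 2 at row 2, column 1; remove 3 from row 2 of P and reverse-bump: 3 enters row 1 and ejects 2. So w(2) = 2. P is now [[3]].
Step i=1: Q has 1 at row 1, column 1; remove that cell from P, ejecting 3. So w(1) = 3. P is now [].

So w = 3 2 1 5 4 6.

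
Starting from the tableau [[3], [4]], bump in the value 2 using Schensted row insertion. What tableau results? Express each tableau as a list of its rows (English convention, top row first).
[[2], [3], [4]]

In row 1, 2 replaces 3 (the leftmost entry greater than 2); 3 is bumped to row 2. In row 2, 3 replaces 4 (the leftmost entry greater than 3); 4 is bumped to row 3. 4 starts a new row 3. The new tableau is [[2], [3], [4]].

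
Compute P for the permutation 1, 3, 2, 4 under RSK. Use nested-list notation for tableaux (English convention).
After inserting 1: P = [[1]].
After inserting 3: P = [[1, 3]].
After inserting 2: P = [[1, 2], [3]].
After inserting 4: P = [[1, 2, 4], [3]].

So P = [[1, 2, 4], [3]].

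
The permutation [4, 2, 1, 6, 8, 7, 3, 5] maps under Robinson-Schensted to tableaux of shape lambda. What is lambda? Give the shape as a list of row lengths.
Row-insert each entry into an empty tableau.

After inserting 4: P = [[4]].
After inserting 2: P = [[2], [4]].
After inserting 1: P = [[1], [2], [4]].
After inserting 6: P = [[1, 6], [2], [4]].
After inserting 8: P = [[1, 6, 8], [2], [4]].
After inserting 7: P = [[1, 6, 7], [2, 8], [4]].
After inserting 3: P = [[1, 3, 7], [2, 6], [4, 8]].
After inserting 5: P = [[1, 3, 5], [2, 6, 7], [4, 8]].

The final insertion tableau P = [[1, 3, 5], [2, 6, 7], [4, 8]] has shape [3, 3, 2].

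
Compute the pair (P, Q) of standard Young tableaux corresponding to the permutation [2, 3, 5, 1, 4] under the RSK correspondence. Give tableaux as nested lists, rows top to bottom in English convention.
Insert each entry of the permutation into P by Schensted row insertion, recording in Q the position of each new cell.

After inserting 2: P = [[2]].
After inserting 3: P = [[2, 3]].
After inserting 5: P = [[2, 3, 5]].
After inserting 1: P = [[1, 3, 5], [2]].
After inserting 4: P = [[1, 3, 4], [2, 5]].

So P = [[1, 3, 4], [2, 5]], Q = [[1, 2, 3], [4, 5]].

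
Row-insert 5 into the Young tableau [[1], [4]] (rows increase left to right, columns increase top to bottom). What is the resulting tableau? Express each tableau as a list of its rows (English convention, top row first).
5 is larger than every entry of row 1, so it is appended to row 1. The new tableau is [[1, 5], [4]].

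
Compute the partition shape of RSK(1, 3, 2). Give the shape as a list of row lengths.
Row-insert each entry into an empty tableau.

After inserting 1: P = [[1]].
After inserting 3: P = [[1, 3]].
After inserting 2: P = [[1, 2], [3]].

The final insertion tableau P = [[1, 2], [3]] has shape [2, 1].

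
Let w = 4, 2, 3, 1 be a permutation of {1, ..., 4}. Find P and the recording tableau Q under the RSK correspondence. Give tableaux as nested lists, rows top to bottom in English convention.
P = [[1, 3], [2], [4]], Q = [[1, 3], [2], [4]]

Insert each entry of the permutation into P by Schensted row insertion, recording in Q the position of each new cell.

Insert 4: appended to row 1. P = [[4]], Q = [[1]].
Insert 2: 2 bumps 4 from row 1; 4 starts row 2. P = [[2], [4]], Q = [[1], [2]].
Insert 3: appended to row 1. P = [[2, 3], [4]], Q = [[1, 3], [2]].
Insert 1: 1 bumps 2 from row 1; 2 bumps 4 from row 2; 4 starts row 3. P = [[1, 3], [2], [4]], Q = [[1, 3], [2], [4]].

So P = [[1, 3], [2], [4]], Q = [[1, 3], [2], [4]].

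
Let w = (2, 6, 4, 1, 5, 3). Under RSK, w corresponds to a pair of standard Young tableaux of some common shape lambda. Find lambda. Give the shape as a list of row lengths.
Row-insert each entry into an empty tableau.

After inserting 2: P = [[2]].
After inserting 6: P = [[2, 6]].
After inserting 4: P = [[2, 4], [6]].
After inserting 1: P = [[1, 4], [2], [6]].
After inserting 5: P = [[1, 4, 5], [2], [6]].
After inserting 3: P = [[1, 3, 5], [2, 4], [6]].

The final insertion tableau P = [[1, 3, 5], [2, 4], [6]] has shape [3, 2, 1].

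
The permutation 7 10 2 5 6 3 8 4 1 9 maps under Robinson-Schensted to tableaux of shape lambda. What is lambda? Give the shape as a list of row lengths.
[5, 2, 2, 1]

Row-insert each entry into an empty tableau.

After inserting 7: P = [[7]].
After inserting 10: P = [[7, 10]].
After inserting 2: P = [[2, 10], [7]].
After inserting 5: P = [[2, 5], [7, 10]].
After inserting 6: P = [[2, 5, 6], [7, 10]].
After inserting 3: P = [[2, 3, 6], [5, 10], [7]].
After inserting 8: P = [[2, 3, 6, 8], [5, 10], [7]].
After inserting 4: P = [[2, 3, 4, 8], [5, 6], [7, 10]].
After inserting 1: P = [[1, 3, 4, 8], [2, 6], [5, 10], [7]].
After inserting 9: P = [[1, 3, 4, 8, 9], [2, 6], [5, 10], [7]].

The final insertion tableau P = [[1, 3, 4, 8, 9], [2, 6], [5, 10], [7]] has shape [5, 2, 2, 1].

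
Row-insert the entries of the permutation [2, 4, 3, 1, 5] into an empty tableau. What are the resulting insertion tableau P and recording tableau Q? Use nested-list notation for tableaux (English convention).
P = [[1, 3, 5], [2], [4]], Q = [[1, 2, 5], [3], [4]]

Insert each entry of the permutation into P by Schensted row insertion, recording in Q the position of each new cell.

Insert 2: appended to row 1. P = [[2]].
Insert 4: appended to row 1. P = [[2, 4]].
Insert 3: 3 bumps 4 from row 1; 4 starts row 2. P = [[2, 3], [4]].
Insert 1: 1 bumps 2 from row 1; 2 bumps 4 from row 2; 4 starts row 3. P = [[1, 3], [2], [4]].
Insert 5: appended to row 1. P = [[1, 3, 5], [2], [4]].

So P = [[1, 3, 5], [2], [4]], Q = [[1, 2, 5], [3], [4]].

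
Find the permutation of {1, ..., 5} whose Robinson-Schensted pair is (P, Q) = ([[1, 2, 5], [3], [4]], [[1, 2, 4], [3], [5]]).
1 4 3 5 2

Reverse RSK: for i = n, n-1, ..., 1, locate i in Q, remove the corresponding corner cell from P, and reverse-bump its entry up through P; the value ejected from row 1 is w(i).

So w = 1 4 3 5 2.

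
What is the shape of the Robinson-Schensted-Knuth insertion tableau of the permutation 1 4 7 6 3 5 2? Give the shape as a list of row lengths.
Row-insert each entry into an empty tableau.

After inserting 1: P = [[1]].
After inserting 4: P = [[1, 4]].
After inserting 7: P = [[1, 4, 7]].
After inserting 6: P = [[1, 4, 6], [7]].
After inserting 3: P = [[1, 3, 6], [4], [7]].
After inserting 5: P = [[1, 3, 5], [4, 6], [7]].
After inserting 2: P = [[1, 2, 5], [3, 6], [4], [7]].

The final insertion tableau P = [[1, 2, 5], [3, 6], [4], [7]] has shape [3, 2, 1, 1].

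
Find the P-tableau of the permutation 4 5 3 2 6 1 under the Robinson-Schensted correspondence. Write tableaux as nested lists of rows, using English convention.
Insert 4: appended to row 1. P = [[4]].
Insert 5: appended to row 1. P = [[4, 5]].
Insert 3: 3 bumps 4 from row 1; 4 starts row 2. P = [[3, 5], [4]].
Insert 2: 2 bumps 3 from row 1; 3 bumps 4 from row 2; 4 starts row 3. P = [[2, 5], [3], [4]].
Insert 6: appended to row 1. P = [[2, 5, 6], [3], [4]].
Insert 1: 1 bumps 2 from row 1; 2 bumps 3 from row 2; 3 bumps 4 from row 3; 4 starts row 4. P = [[1, 5, 6], [2], [3], [4]].

So P = [[1, 5, 6], [2], [3], [4]].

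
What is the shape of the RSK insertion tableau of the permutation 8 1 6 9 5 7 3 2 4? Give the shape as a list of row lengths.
[3, 2, 2, 1, 1]

Row-insert each entry into an empty tableau.

After inserting 8: P = [[8]].
After inserting 1: P = [[1], [8]].
After inserting 6: P = [[1, 6], [8]].
After inserting 9: P = [[1, 6, 9], [8]].
After inserting 5: P = [[1, 5, 9], [6], [8]].
After inserting 7: P = [[1, 5, 7], [6, 9], [8]].
After inserting 3: P = [[1, 3, 7], [5, 9], [6], [8]].
After inserting 2: P = [[1, 2, 7], [3, 9], [5], [6], [8]].
After inserting 4: P = [[1, 2, 4], [3, 7], [5, 9], [6], [8]].

The final insertion tableau P = [[1, 2, 4], [3, 7], [5, 9], [6], [8]] has shape [3, 2, 2, 1, 1].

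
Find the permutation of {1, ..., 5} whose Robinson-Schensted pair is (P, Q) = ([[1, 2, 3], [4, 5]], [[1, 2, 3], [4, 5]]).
Reverse the RSK construction: for i from n down to 1, find the cell of Q containing i, remove the entry at that cell from P, and reverse-bump it up through P; the value ejected from row 1 is w(i).

Step i=5: Q has 5 at row 2, column 2; remove 5 from row 2 of P and reverse-bump: 5 enters row 1 and ejects 3. So w(5) = 3. P is now [[1, 2, 5], [4]].
Step i=4: Q has 4 at row 2, column 1; remove 4 from row 2 of P and reverse-bump: 4 enters row 1 and ejects 2. So w(4) = 2. P is now [[1, 4, 5]].
Step i=3: Q has 3 at row 1, column 3; remove that cell from P, ejecting 5. So w(3) = 5. P is now [[1, 4]].
Step i=2: Q has 2 at row 1, column 2; remove that cell from P, ejecting 4. So w(2) = 4. P is now [[1]].
Step i=1: Q has 1 at row 1, column 1; remove that cell from P, ejecting 1. So w(1) = 1. P is now [].

So w = 1 4 5 2 3.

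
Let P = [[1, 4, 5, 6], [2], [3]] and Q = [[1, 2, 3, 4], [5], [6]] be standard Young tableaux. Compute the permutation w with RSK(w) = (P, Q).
3 4 5 6 2 1

Reverse the RSK construction: for i from n down to 1, find the cell of Q containing i, remove the entry at that cell from P, and reverse-bump it up through P; the value ejected from row 1 is w(i).

Step i=6: Q has 6 at row 3, column 1; remove 3 from row 3 of P and reverse-bump: 3 enters row 2 and ejects 2; 2 enters row 1 and ejects 1. So w(6) = 1. P is now [[2, 4, 5, 6], [3]].
Step i=5: Q has 5 at row 2, column 1; remove 3 from row 2 of P and reverse-bump: 3 enters row 1 and ejects 2. So w(5) = 2. P is now [[3, 4, 5, 6]].
Step i=4: Q has 4 at row 1, column 4; remove that cell from P, ejecting 6. So w(4) = 6. P is now [[3, 4, 5]].
Step i=3: Q has 3 at row 1, column 3; remove that cell from P, ejecting 5. So w(3) = 5. P is now [[3, 4]].
Step i=2: Q has 2 at row 1, column 2; remove that cell from P, ejecting 4. So w(2) = 4. P is now [[3]].
Step i=1: Q has 1 at row 1, column 1; remove that cell from P, ejecting 3. So w(1) = 3. P is now [].

So w = 3 4 5 6 2 1.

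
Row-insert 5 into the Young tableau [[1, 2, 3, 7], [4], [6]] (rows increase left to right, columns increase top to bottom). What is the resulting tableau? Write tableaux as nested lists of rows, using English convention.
[[1, 2, 3, 5], [4, 7], [6]]

In row 1, 5 replaces 7 (the leftmost entry greater than 5); 7 is bumped to row 2. 7 is appended to row 2. The new tableau is [[1, 2, 3, 5], [4, 7], [6]].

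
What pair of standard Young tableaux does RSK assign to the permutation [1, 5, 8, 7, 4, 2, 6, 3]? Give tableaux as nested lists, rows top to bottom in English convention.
P = [[1, 2, 3], [4, 6], [5, 7], [8]], Q = [[1, 2, 3], [4, 7], [5, 8], [6]]

Insert each entry of the permutation into P by Schensted row insertion, recording in Q the position of each new cell.

Insert 1: appended to row 1. P = [[1]].
Insert 5: appended to row 1. P = [[1, 5]].
Insert 8: appended to row 1. P = [[1, 5, 8]].
Insert 7: 7 bumps 8 from row 1; 8 starts row 2. P = [[1, 5, 7], [8]].
Insert 4: 4 bumps 5 from row 1; 5 bumps 8 from row 2; 8 starts row 3. P = [[1, 4, 7], [5], [8]].
Insert 2: 2 bumps 4 from row 1; 4 bumps 5 from row 2; 5 bumps 8 from row 3; 8 starts row 4. P = [[1, 2, 7], [4], [5], [8]].
Insert 6: 6 bumps 7 from row 1; 7 appends to row 2. P = [[1, 2, 6], [4, 7], [5], [8]].
Insert 3: 3 bumps 6 from row 1; 6 bumps 7 from row 2; 7 appends to row 3. P = [[1, 2, 3], [4, 6], [5, 7], [8]].

So P = [[1, 2, 3], [4, 6], [5, 7], [8]], Q = [[1, 2, 3], [4, 7], [5, 8], [6]].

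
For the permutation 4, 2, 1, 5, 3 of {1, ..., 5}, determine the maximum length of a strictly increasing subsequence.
2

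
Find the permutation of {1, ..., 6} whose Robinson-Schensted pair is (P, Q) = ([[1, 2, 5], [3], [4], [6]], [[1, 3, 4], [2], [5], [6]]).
6 1 4 5 3 2

Reverse the RSK construction: for i from n down to 1, find the cell of Q containing i, remove the entry at that cell from P, and reverse-bump it up through P; the value ejected from row 1 is w(i).

Step i=6: Q has 6 at row 4, column 1; remove 6 from row 4 of P and reverse-bump: 6 enters row 3 and ejects 4; 4 enters row 2 and ejects 3; 3 enters row 1 and ejects 2. So w(6) = 2. P is now [[1, 3, 5], [4], [6]].
Step i=5: Q has 5 at row 3, column 1; remove 6 from row 3 of P and reverse-bump: 6 enters row 2 and ejects 4; 4 enters row 1 and ejects 3. So w(5) = 3. P is now [[1, 4, 5], [6]].
Step i=4: Q has 4 at row 1, column 3; remove that cell from P, ejecting 5. So w(4) = 5. P is now [[1, 4], [6]].
Step i=3: Q has 3 at row 1, column 2; remove that cell from P, ejecting 4. So w(3) = 4. P is now [[1], [6]].
Step i=2: Q has 2 at row 2, column 1; remove 6 from row 2 of P and reverse-bump: 6 enters row 1 and ejects 1. So w(2) = 1. P is now [[6]].
Step i=1: Q has 1 at row 1, column 1; remove that cell from P, ejecting 6. So w(1) = 6. P is now [].

So w = 6 1 4 5 3 2.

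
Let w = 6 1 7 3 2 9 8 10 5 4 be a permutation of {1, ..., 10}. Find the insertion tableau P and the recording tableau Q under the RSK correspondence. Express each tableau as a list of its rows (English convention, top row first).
Insert each entry of the permutation into P by Schensted row insertion, recording in Q the position of each new cell.

Insert 6: appended to row 1. P = [[6]].
Insert 1: 1 bumps 6 from row 1; 6 starts row 2. P = [[1], [6]].
Insert 7: appended to row 1. P = [[1, 7], [6]].
Insert 3: 3 bumps 7 from row 1; 7 appends to row 2. P = [[1, 3], [6, 7]].
Insert 2: 2 bumps 3 from row 1; 3 bumps 6 from row 2; 6 starts row 3. P = [[1, 2], [3, 7], [6]].
Insert 9: appended to row 1. P = [[1, 2, 9], [3, 7], [6]].
Insert 8: 8 bumps 9 from row 1; 9 appends to row 2. P = [[1, 2, 8], [3, 7, 9], [6]].
Insert 10: appended to row 1. P = [[1, 2, 8, 10], [3, 7, 9], [6]].
Insert 5: 5 bumps 8 from row 1; 8 bumps 9 from row 2; 9 appends to row 3. P = [[1, 2, 5, 10], [3, 7, 8], [6, 9]].
Insert 4: 4 bumps 5 from row 1; 5 bumps 7 from row 2; 7 bumps 9 from row 3; 9 starts row 4. P = [[1, 2, 4, 10], [3, 5, 8], [6, 7], [9]].

So P = [[1, 2, 4, 10], [3, 5, 8], [6, 7], [9]], Q = [[1, 3, 6, 8], [2, 4, 7], [5, 9], [10]].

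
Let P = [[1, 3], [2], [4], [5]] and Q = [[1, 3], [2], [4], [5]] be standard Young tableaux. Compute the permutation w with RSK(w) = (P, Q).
5 2 4 3 1

Reverse RSK: for i = n, n-1, ..., 1, locate i in Q, remove the corresponding corner cell from P, and reverse-bump its entry up through P; the value ejected from row 1 is w(i).

So w = 5 2 4 3 1.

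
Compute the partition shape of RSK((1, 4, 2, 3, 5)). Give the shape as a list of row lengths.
[4, 1]

Row-insert each entry into an empty tableau.

After inserting 1: P = [[1]].
After inserting 4: P = [[1, 4]].
After inserting 2: P = [[1, 2], [4]].
After inserting 3: P = [[1, 2, 3], [4]].
After inserting 5: P = [[1, 2, 3, 5], [4]].

The final insertion tableau P = [[1, 2, 3, 5], [4]] has shape [4, 1].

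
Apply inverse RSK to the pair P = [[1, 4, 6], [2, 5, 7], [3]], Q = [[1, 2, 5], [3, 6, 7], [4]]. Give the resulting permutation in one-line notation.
3 5 2 1 7 4 6

Reverse the RSK construction: for i from n down to 1, find the cell of Q containing i, remove the entry at that cell from P, and reverse-bump it up through P; the value ejected from row 1 is w(i).

Step i=7: Q has 7 at row 2, column 3; remove 7 from row 2 of P and reverse-bump: 7 enters row 1 and ejects 6. So w(7) = 6. P is now [[1, 4, 7], [2, 5], [3]].
Step i=6: Q has 6 at row 2, column 2; remove 5 from row 2 of P and reverse-bump: 5 enters row 1 and ejects 4. So w(6) = 4. P is now [[1, 5, 7], [2], [3]].
Step i=5: Q has 5 at row 1, column 3; remove that cell from P, ejecting 7. So w(5) = 7. P is now [[1, 5], [2], [3]].
Step i=4: Q has 4 at row 3, column 1; remove 3 from row 3 of P and reverse-bump: 3 enters row 2 and ejects 2; 2 enters row 1 and ejects 1. So w(4) = 1. P is now [[2, 5], [3]].
Step i=3: Q has 3 at row 2, column 1; remove 3 from row 2 of P and reverse-bump: 3 enters row 1 and ejects 2. So w(3) = 2. P is now [[3, 5]].
Step i=2: Q has 2 at row 1, column 2; remove that cell from P, ejecting 5. So w(2) = 5. P is now [[3]].
Step i=1: Q has 1 at row 1, column 1; remove that cell from P, ejecting 3. So w(1) = 3. P is now [].

So w = 3 5 2 1 7 4 6.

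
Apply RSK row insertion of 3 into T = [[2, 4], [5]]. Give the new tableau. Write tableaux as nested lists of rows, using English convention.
[[2, 3], [4], [5]]

In row 1, 3 replaces 4 (the leftmost entry greater than 3); 4 is bumped to row 2. In row 2, 4 replaces 5 (the leftmost entry greater than 4); 5 is bumped to row 3. 5 starts a new row 3. The new tableau is [[2, 3], [4], [5]].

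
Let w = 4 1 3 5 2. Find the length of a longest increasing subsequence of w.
3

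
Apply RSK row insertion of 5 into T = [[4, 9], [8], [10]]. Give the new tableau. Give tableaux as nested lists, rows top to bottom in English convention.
[[4, 5], [8, 9], [10]]

In row 1, 5 replaces 9 (the leftmost entry greater than 5); 9 is bumped to row 2. 9 is appended to row 2. The new tableau is [[4, 5], [8, 9], [10]].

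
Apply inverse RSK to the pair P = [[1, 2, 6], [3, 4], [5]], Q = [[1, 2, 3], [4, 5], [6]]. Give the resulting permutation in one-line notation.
Reverse the RSK construction: for i from n down to 1, find the cell of Q containing i, remove the entry at that cell from P, and reverse-bump it up through P; the value ejected from row 1 is w(i).

Step i=6: Q has 6 at row 3, column 1; remove 5 from row 3 of P and reverse-bump: 5 enters row 2 and ejects 4; 4 enters row 1 and ejects 2. So w(6) = 2. P is now [[1, 4, 6], [3, 5]].
Step i=5: Q has 5 at row 2, column 2; remove 5 from row 2 of P and reverse-bump: 5 enters row 1 and ejects 4. So w(5) = 4. P is now [[1, 5, 6], [3]].
Step i=4: Q has 4 at row 2, column 1; remove 3 from row 2 of P and reverse-bump: 3 enters row 1 and ejects 1. So w(4) = 1. P is now [[3, 5, 6]].
Step i=3: Q has 3 at row 1, column 3; remove that cell from P, ejecting 6. So w(3) = 6. P is now [[3, 5]].
Step i=2: Q has 2 at row 1, column 2; remove that cell from P, ejecting 5. So w(2) = 5. P is now [[3]].
Step i=1: Q has 1 at row 1, column 1; remove that cell from P, ejecting 3. So w(1) = 3. P is now [].

So w = 3 5 6 1 4 2.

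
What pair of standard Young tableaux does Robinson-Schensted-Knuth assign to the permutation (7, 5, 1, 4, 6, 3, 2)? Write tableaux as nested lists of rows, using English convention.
P = [[1, 2, 6], [3], [4], [5], [7]], Q = [[1, 4, 5], [2], [3], [6], [7]]

Insert each entry of the permutation into P by Schensted row insertion, recording in Q the position of each new cell.

After inserting 7: P = [[7]].
After inserting 5: P = [[5], [7]].
After inserting 1: P = [[1], [5], [7]].
After inserting 4: P = [[1, 4], [5], [7]].
After inserting 6: P = [[1, 4, 6], [5], [7]].
After inserting 3: P = [[1, 3, 6], [4], [5], [7]].
After inserting 2: P = [[1, 2, 6], [3], [4], [5], [7]].

So P = [[1, 2, 6], [3], [4], [5], [7]], Q = [[1, 4, 5], [2], [3], [6], [7]].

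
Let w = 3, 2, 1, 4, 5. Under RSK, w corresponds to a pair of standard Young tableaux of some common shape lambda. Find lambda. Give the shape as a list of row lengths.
[3, 1, 1]

Row-insert each entry into an empty tableau.

After inserting 3: P = [[3]].
After inserting 2: P = [[2], [3]].
After inserting 1: P = [[1], [2], [3]].
After inserting 4: P = [[1, 4], [2], [3]].
After inserting 5: P = [[1, 4, 5], [2], [3]].

The final insertion tableau P = [[1, 4, 5], [2], [3]] has shape [3, 1, 1].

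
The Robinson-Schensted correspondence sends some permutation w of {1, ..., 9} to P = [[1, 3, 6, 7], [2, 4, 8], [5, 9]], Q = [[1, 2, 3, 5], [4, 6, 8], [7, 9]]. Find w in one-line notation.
2 5 6 1 9 4 3 8 7

Reverse the RSK construction: for i from n down to 1, find the cell of Q containing i, remove the entry at that cell from P, and reverse-bump it up through P; the value ejected from row 1 is w(i).

Step i=9: Q has 9 at row 3, column 2; remove 9 from row 3 of P and reverse-bump: 9 enters row 2 and ejects 8; 8 enters row 1 and ejects 7. So w(9) = 7. P is now [[1, 3, 6, 8], [2, 4, 9], [5]].
Step i=8: Q has 8 at row 2, column 3; remove 9 from row 2 of P and reverse-bump: 9 enters row 1 and ejects 8. So w(8) = 8. P is now [[1, 3, 6, 9], [2, 4], [5]].
Step i=7: Q has 7 at row 3, column 1; remove 5 from row 3 of P and reverse-bump: 5 enters row 2 and ejects 4; 4 enters row 1 and ejects 3. So w(7) = 3. P is now [[1, 4, 6, 9], [2, 5]].
Step i=6: Q has 6 at row 2, column 2; remove 5 from row 2 of P and reverse-bump: 5 enters row 1 and ejects 4. So w(6) = 4. P is now [[1, 5, 6, 9], [2]].
Step i=5: Q has 5 at row 1, column 4; remove that cell from P, ejecting 9. So w(5) = 9. P is now [[1, 5, 6], [2]].
Step i=4: Q has 4 at row 2, column 1; remove 2 from row 2 of P and reverse-bump: 2 enters row 1 and ejects 1. So w(4) = 1. P is now [[2, 5, 6]].
Step i=3: Q has 3 at row 1, column 3; remove that cell from P, ejecting 6. So w(3) = 6. P is now [[2, 5]].
Step i=2: Q has 2 at row 1, column 2; remove that cell from P, ejecting 5. So w(2) = 5. P is now [[2]].
Step i=1: Q has 1 at row 1, column 1; remove that cell from P, ejecting 2. So w(1) = 2. P is now [].

So w = 2 5 6 1 9 4 3 8 7.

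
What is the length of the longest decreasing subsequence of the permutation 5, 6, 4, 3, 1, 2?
4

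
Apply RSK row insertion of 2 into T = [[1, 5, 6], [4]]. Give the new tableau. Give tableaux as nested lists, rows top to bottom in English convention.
[[1, 2, 6], [4, 5]]

In row 1, 2 replaces 5 (the leftmost entry greater than 2); 5 is bumped to row 2. 5 is appended to row 2. The new tableau is [[1, 2, 6], [4, 5]].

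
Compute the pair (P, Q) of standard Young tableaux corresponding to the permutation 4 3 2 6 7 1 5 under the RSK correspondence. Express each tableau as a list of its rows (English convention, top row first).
P = [[1, 5, 7], [2, 6], [3], [4]], Q = [[1, 4, 5], [2, 7], [3], [6]]

Insert each entry of the permutation into P by Schensted row insertion, recording in Q the position of each new cell.

Insert 4: appended to row 1. P = [[4]].
Insert 3: 3 bumps 4 from row 1; 4 starts row 2. P = [[3], [4]].
Insert 2: 2 bumps 3 from row 1; 3 bumps 4 from row 2; 4 starts row 3. P = [[2], [3], [4]].
Insert 6: appended to row 1. P = [[2, 6], [3], [4]].
Insert 7: appended to row 1. P = [[2, 6, 7], [3], [4]].
Insert 1: 1 bumps 2 from row 1; 2 bumps 3 from row 2; 3 bumps 4 from row 3; 4 starts row 4. P = [[1, 6, 7], [2], [3], [4]].
Insert 5: 5 bumps 6 from row 1; 6 appends to row 2. P = [[1, 5, 7], [2, 6], [3], [4]].

So P = [[1, 5, 7], [2, 6], [3], [4]], Q = [[1, 4, 5], [2, 7], [3], [6]].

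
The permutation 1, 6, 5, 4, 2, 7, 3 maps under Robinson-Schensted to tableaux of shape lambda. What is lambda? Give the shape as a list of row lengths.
Row-insert each entry into an empty tableau.

After inserting 1: P = [[1]].
After inserting 6: P = [[1, 6]].
After inserting 5: P = [[1, 5], [6]].
After inserting 4: P = [[1, 4], [5], [6]].
After inserting 2: P = [[1, 2], [4], [5], [6]].
After inserting 7: P = [[1, 2, 7], [4], [5], [6]].
After inserting 3: P = [[1, 2, 3], [4, 7], [5], [6]].

The final insertion tableau P = [[1, 2, 3], [4, 7], [5], [6]] has shape [3, 2, 1, 1].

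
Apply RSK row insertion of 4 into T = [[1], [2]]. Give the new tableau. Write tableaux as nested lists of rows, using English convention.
4 is larger than every entry of row 1, so it is appended to row 1. The new tableau is [[1, 4], [2]].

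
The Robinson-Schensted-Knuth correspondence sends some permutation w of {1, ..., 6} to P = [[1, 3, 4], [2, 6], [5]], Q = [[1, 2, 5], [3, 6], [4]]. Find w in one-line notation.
Reverse the RSK construction: for i from n down to 1, find the cell of Q containing i, remove the entry at that cell from P, and reverse-bump it up through P; the value ejected from row 1 is w(i).

Step i=6: Q has 6 at row 2, column 2; remove 6 from row 2 of P and reverse-bump: 6 enters row 1 and ejects 4. So w(6) = 4. P is now [[1, 3, 6], [2], [5]].
Step i=5: Q has 5 at row 1, column 3; remove that cell from P, ejecting 6. So w(5) = 6. P is now [[1, 3], [2], [5]].
Step i=4: Q has 4 at row 3, column 1; remove 5 from row 3 of P and reverse-bump: 5 enters row 2 and ejects 2; 2 enters row 1 and ejects 1. So w(4) = 1. P is now [[2, 3], [5]].
Step i=3: Q has 3 at row 2, column 1; remove 5 from row 2 of P and reverse-bump: 5 enters row 1 and ejects 3. So w(3) = 3. P is now [[2, 5]].
Step i=2: Q has 2 at row 1, column 2; remove that cell from P, ejecting 5. So w(2) = 5. P is now [[2]].
Step i=1: Q has 1 at row 1, column 1; remove that cell from P, ejecting 2. So w(1) = 2. P is now [].

So w = 2 5 3 1 6 4.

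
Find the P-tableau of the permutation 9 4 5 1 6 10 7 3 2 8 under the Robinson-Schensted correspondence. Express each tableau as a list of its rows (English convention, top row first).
After inserting 9: P = [[9]].
After inserting 4: P = [[4], [9]].
After inserting 5: P = [[4, 5], [9]].
After inserting 1: P = [[1, 5], [4], [9]].
After inserting 6: P = [[1, 5, 6], [4], [9]].
After inserting 10: P = [[1, 5, 6, 10], [4], [9]].
After inserting 7: P = [[1, 5, 6, 7], [4, 10], [9]].
After inserting 3: P = [[1, 3, 6, 7], [4, 5], [9, 10]].
After inserting 2: P = [[1, 2, 6, 7], [3, 5], [4, 10], [9]].
After inserting 8: P = [[1, 2, 6, 7, 8], [3, 5], [4, 10], [9]].

So P = [[1, 2, 6, 7, 8], [3, 5], [4, 10], [9]].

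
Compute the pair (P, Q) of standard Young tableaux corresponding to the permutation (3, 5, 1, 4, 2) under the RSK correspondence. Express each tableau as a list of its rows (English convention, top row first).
P = [[1, 2], [3, 4], [5]], Q = [[1, 2], [3, 4], [5]]

Insert each entry of the permutation into P by Schensted row insertion, recording in Q the position of each new cell.

Insert 3: appended to row 1. P = [[3]].
Insert 5: appended to row 1. P = [[3, 5]].
Insert 1: 1 bumps 3 from row 1; 3 starts row 2. P = [[1, 5], [3]].
Insert 4: 4 bumps 5 from row 1; 5 appends to row 2. P = [[1, 4], [3, 5]].
Insert 2: 2 bumps 4 from row 1; 4 bumps 5 from row 2; 5 starts row 3. P = [[1, 2], [3, 4], [5]].

So P = [[1, 2], [3, 4], [5]], Q = [[1, 2], [3, 4], [5]].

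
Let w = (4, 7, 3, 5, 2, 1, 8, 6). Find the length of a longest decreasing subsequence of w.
4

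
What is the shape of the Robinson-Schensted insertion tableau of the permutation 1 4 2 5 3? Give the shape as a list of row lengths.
[3, 2]

Row-insert each entry into an empty tableau.

After inserting 1: P = [[1]].
After inserting 4: P = [[1, 4]].
After inserting 2: P = [[1, 2], [4]].
After inserting 5: P = [[1, 2, 5], [4]].
After inserting 3: P = [[1, 2, 3], [4, 5]].

The final insertion tableau P = [[1, 2, 3], [4, 5]] has shape [3, 2].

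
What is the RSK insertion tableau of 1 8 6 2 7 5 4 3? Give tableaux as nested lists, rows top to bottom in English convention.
After inserting 1: P = [[1]].
After inserting 8: P = [[1, 8]].
After inserting 6: P = [[1, 6], [8]].
After inserting 2: P = [[1, 2], [6], [8]].
After inserting 7: P = [[1, 2, 7], [6], [8]].
After inserting 5: P = [[1, 2, 5], [6, 7], [8]].
After inserting 4: P = [[1, 2, 4], [5, 7], [6], [8]].
After inserting 3: P = [[1, 2, 3], [4, 7], [5], [6], [8]].

So P = [[1, 2, 3], [4, 7], [5], [6], [8]].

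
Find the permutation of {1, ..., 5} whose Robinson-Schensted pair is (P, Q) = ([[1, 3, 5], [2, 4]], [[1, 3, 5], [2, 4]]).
Reverse the RSK construction: for i from n down to 1, find the cell of Q containing i, remove the entry at that cell from P, and reverse-bump it up through P; the value ejected from row 1 is w(i).

Step i=5: Q has 5 at row 1, column 3; remove that cell from P, ejecting 5. So w(5) = 5. P is now [[1, 3], [2, 4]].
Step i=4: Q has 4 at row 2, column 2; remove 4 from row 2 of P and reverse-bump: 4 enters row 1 and ejects 3. So w(4) = 3. P is now [[1, 4], [2]].
Step i=3: Q has 3 at row 1, column 2; remove that cell from P, ejecting 4. So w(3) = 4. P is now [[1], [2]].
Step i=2: Q has 2 at row 2, column 1; remove 2 from row 2 of P and reverse-bump: 2 enters row 1 and ejects 1. So w(2) = 1. P is now [[2]].
Step i=1: Q has 1 at row 1, column 1; remove that cell from P, ejecting 2. So w(1) = 2. P is now [].

So w = 2 1 4 3 5.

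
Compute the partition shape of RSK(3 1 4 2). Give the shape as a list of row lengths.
[2, 2]

Row-insert each entry into an empty tableau.

After inserting 3: P = [[3]].
After inserting 1: P = [[1], [3]].
After inserting 4: P = [[1, 4], [3]].
After inserting 2: P = [[1, 2], [3, 4]].

The final insertion tableau P = [[1, 2], [3, 4]] has shape [2, 2].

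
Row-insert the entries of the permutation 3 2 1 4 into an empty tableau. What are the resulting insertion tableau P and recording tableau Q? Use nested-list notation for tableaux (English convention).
P = [[1, 4], [2], [3]], Q = [[1, 4], [2], [3]]

Insert each entry of the permutation into P by Schensted row insertion, recording in Q the position of each new cell.

Insert 3: appended to row 1. P = [[3]].
Insert 2: 2 bumps 3 from row 1; 3 starts row 2. P = [[2], [3]].
Insert 1: 1 bumps 2 from row 1; 2 bumps 3 from row 2; 3 starts row 3. P = [[1], [2], [3]].
Insert 4: appended to row 1. P = [[1, 4], [2], [3]].

So P = [[1, 4], [2], [3]], Q = [[1, 4], [2], [3]].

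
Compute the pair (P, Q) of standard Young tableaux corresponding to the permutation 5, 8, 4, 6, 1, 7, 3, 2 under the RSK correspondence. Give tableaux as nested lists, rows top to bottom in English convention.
Insert each entry of the permutation into P by Schensted row insertion, recording in Q the position of each new cell.

After inserting 5: P = [[5]].
After inserting 8: P = [[5, 8]].
After inserting 4: P = [[4, 8], [5]].
After inserting 6: P = [[4, 6], [5, 8]].
After inserting 1: P = [[1, 6], [4, 8], [5]].
After inserting 7: P = [[1, 6, 7], [4, 8], [5]].
After inserting 3: P = [[1, 3, 7], [4, 6], [5, 8]].
After inserting 2: P = [[1, 2, 7], [3, 6], [4, 8], [5]].

So P = [[1, 2, 7], [3, 6], [4, 8], [5]], Q = [[1, 2, 6], [3, 4], [5, 7], [8]].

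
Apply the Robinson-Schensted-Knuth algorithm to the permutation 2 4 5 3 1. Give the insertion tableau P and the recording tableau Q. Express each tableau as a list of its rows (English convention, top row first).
P = [[1, 3, 5], [2], [4]], Q = [[1, 2, 3], [4], [5]]

Insert each entry of the permutation into P by Schensted row insertion, recording in Q the position of each new cell.

Insert 2: appended to row 1. P = [[2]].
Insert 4: appended to row 1. P = [[2, 4]].
Insert 5: appended to row 1. P = [[2, 4, 5]].
Insert 3: 3 bumps 4 from row 1; 4 starts row 2. P = [[2, 3, 5], [4]].
Insert 1: 1 bumps 2 from row 1; 2 bumps 4 from row 2; 4 starts row 3. P = [[1, 3, 5], [2], [4]].

So P = [[1, 3, 5], [2], [4]], Q = [[1, 2, 3], [4], [5]].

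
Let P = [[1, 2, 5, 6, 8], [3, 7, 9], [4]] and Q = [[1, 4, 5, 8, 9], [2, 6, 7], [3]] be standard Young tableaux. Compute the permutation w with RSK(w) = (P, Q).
4 3 1 7 9 2 5 6 8

Reverse the RSK construction: for i from n down to 1, find the cell of Q containing i, remove the entry at that cell from P, and reverse-bump it up through P; the value ejected from row 1 is w(i).

Step i=9: Q has 9 at row 1, column 5; remove that cell from P, ejecting 8. So w(9) = 8. P is now [[1, 2, 5, 6], [3, 7, 9], [4]].
Step i=8: Q has 8 at row 1, column 4; remove that cell from P, ejecting 6. So w(8) = 6. P is now [[1, 2, 5], [3, 7, 9], [4]].
Step i=7: Q has 7 at row 2, column 3; remove 9 from row 2 of P and reverse-bump: 9 enters row 1 and ejects 5. So w(7) = 5. P is now [[1, 2, 9], [3, 7], [4]].
Step i=6: Q has 6 at row 2, column 2; remove 7 from row 2 of P and reverse-bump: 7 enters row 1 and ejects 2. So w(6) = 2. P is now [[1, 7, 9], [3], [4]].
Step i=5: Q has 5 at row 1, column 3; remove that cell from P, ejecting 9. So w(5) = 9. P is now [[1, 7], [3], [4]].
Step i=4: Q has 4 at row 1, column 2; remove that cell from P, ejecting 7. So w(4) = 7. P is now [[1], [3], [4]].
Step i=3: Q has 3 at row 3, column 1; remove 4 from row 3 of P and reverse-bump: 4 enters row 2 and ejects 3; 3 enters row 1 and ejects 1. So w(3) = 1. P is now [[3], [4]].
Step i=2: Q has 2 at row 2, column 1; remove 4 from row 2 of P and reverse-bump: 4 enters row 1 and ejects 3. So w(2) = 3. P is now [[4]].
Step i=1: Q has 1 at row 1, column 1; remove that cell from P, ejecting 4. So w(1) = 4. P is now [].

So w = 4 3 1 7 9 2 5 6 8.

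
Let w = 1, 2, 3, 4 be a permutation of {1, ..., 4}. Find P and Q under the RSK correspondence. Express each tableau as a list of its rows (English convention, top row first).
P = [[1, 2, 3, 4]], Q = [[1, 2, 3, 4]]

Insert each entry of the permutation into P by Schensted row insertion, recording in Q the position of each new cell.

Insert 1: appended to row 1. P = [[1]], Q = [[1]].
Insert 2: appended to row 1. P = [[1, 2]], Q = [[1, 2]].
Insert 3: appended to row 1. P = [[1, 2, 3]], Q = [[1, 2, 3]].
Insert 4: appended to row 1. P = [[1, 2, 3, 4]], Q = [[1, 2, 3, 4]].

So P = [[1, 2, 3, 4]], Q = [[1, 2, 3, 4]].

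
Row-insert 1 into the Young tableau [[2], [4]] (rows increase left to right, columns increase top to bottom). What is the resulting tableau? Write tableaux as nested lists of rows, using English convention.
In row 1, 1 replaces 2 (the leftmost entry greater than 1); 2 is bumped to row 2. In row 2, 2 replaces 4 (the leftmost entry greater than 2); 4 is bumped to row 3. 4 starts a new row 3. The new tableau is [[1], [2], [4]].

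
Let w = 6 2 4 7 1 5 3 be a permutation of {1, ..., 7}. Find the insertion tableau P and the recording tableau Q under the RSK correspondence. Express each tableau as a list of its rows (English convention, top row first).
P = [[1, 3, 5], [2, 4], [6, 7]], Q = [[1, 3, 4], [2, 6], [5, 7]]

Insert each entry of the permutation into P by Schensted row insertion, recording in Q the position of each new cell.

Insert 6: appended to row 1. P = [[6]].
Insert 2: 2 bumps 6 from row 1; 6 starts row 2. P = [[2], [6]].
Insert 4: appended to row 1. P = [[2, 4], [6]].
Insert 7: appended to row 1. P = [[2, 4, 7], [6]].
Insert 1: 1 bumps 2 from row 1; 2 bumps 6 from row 2; 6 starts row 3. P = [[1, 4, 7], [2], [6]].
Insert 5: 5 bumps 7 from row 1; 7 appends to row 2. P = [[1, 4, 5], [2, 7], [6]].
Insert 3: 3 bumps 4 from row 1; 4 bumps 7 from row 2; 7 appends to row 3. P = [[1, 3, 5], [2, 4], [6, 7]].

So P = [[1, 3, 5], [2, 4], [6, 7]], Q = [[1, 3, 4], [2, 6], [5, 7]].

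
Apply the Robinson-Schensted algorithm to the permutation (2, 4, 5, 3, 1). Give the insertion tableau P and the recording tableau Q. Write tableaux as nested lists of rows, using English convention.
Insert each entry of the permutation into P by Schensted row insertion, recording in Q the position of each new cell.

Insert 2: appended to row 1. P = [[2]].
Insert 4: appended to row 1. P = [[2, 4]].
Insert 5: appended to row 1. P = [[2, 4, 5]].
Insert 3: 3 bumps 4 from row 1; 4 starts row 2. P = [[2, 3, 5], [4]].
Insert 1: 1 bumps 2 from row 1; 2 bumps 4 from row 2; 4 starts row 3. P = [[1, 3, 5], [2], [4]].

So P = [[1, 3, 5], [2], [4]], Q = [[1, 2, 3], [4], [5]].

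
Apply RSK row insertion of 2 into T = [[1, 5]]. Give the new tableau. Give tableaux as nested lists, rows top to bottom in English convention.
[[1, 2], [5]]

In row 1, 2 replaces 5 (the leftmost entry greater than 2); 5 is bumped to row 2. 5 starts a new row 2. The new tableau is [[1, 2], [5]].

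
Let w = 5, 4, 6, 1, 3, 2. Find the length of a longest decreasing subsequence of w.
4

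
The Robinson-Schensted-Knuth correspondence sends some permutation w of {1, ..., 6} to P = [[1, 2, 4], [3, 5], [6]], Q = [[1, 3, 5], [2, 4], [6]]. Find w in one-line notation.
Reverse the RSK construction: for i from n down to 1, find the cell of Q containing i, remove the entry at that cell from P, and reverse-bump it up through P; the value ejected from row 1 is w(i).

Step i=6: Q has 6 at row 3, column 1; remove 6 from row 3 of P and reverse-bump: 6 enters row 2 and ejects 5; 5 enters row 1 and ejects 4. So w(6) = 4. P is now [[1, 2, 5], [3, 6]].
Step i=5: Q has 5 at row 1, column 3; remove that cell from P, ejecting 5. So w(5) = 5. P is now [[1, 2], [3, 6]].
Step i=4: Q has 4 at row 2, column 2; remove 6 from row 2 of P and reverse-bump: 6 enters row 1 and ejects 2. So w(4) = 2. P is now [[1, 6], [3]].
Step i=3: Q has 3 at row 1, column 2; remove that cell from P, ejecting 6. So w(3) = 6. P is now [[1], [3]].
Step i=2: Q has 2 at row 2, column 1; remove 3 from row 2 of P and reverse-bump: 3 enters row 1 and ejects 1. So w(2) = 1. P is now [[3]].
Step i=1: Q has 1 at row 1, column 1; remove that cell from P, ejecting 3. So w(1) = 3. P is now [].

So w = 3 1 6 2 5 4.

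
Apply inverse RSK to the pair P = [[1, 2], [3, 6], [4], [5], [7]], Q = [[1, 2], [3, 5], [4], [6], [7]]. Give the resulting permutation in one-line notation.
Reverse RSK: for i = n, n-1, ..., 1, locate i in Q, remove the corresponding corner cell from P, and reverse-bump its entry up through P; the value ejected from row 1 is w(i).

So w = 5 7 6 1 4 3 2.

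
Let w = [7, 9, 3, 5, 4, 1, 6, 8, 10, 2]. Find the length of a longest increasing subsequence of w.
5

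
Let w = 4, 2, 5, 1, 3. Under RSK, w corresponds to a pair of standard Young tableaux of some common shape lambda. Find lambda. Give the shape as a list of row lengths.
[2, 2, 1]

Row-insert each entry into an empty tableau.

After inserting 4: P = [[4]].
After inserting 2: P = [[2], [4]].
After inserting 5: P = [[2, 5], [4]].
After inserting 1: P = [[1, 5], [2], [4]].
After inserting 3: P = [[1, 3], [2, 5], [4]].

The final insertion tableau P = [[1, 3], [2, 5], [4]] has shape [2, 2, 1].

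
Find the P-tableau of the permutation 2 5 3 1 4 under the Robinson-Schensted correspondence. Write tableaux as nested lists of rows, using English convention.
P = [[1, 3, 4], [2], [5]]

Insert 2: appended to row 1. P = [[2]].
Insert 5: appended to row 1. P = [[2, 5]].
Insert 3: 3 bumps 5 from row 1; 5 starts row 2. P = [[2, 3], [5]].
Insert 1: 1 bumps 2 from row 1; 2 bumps 5 from row 2; 5 starts row 3. P = [[1, 3], [2], [5]].
Insert 4: appended to row 1. P = [[1, 3, 4], [2], [5]].

So P = [[1, 3, 4], [2], [5]].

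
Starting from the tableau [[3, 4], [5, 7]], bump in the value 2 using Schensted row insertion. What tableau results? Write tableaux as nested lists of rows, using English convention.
[[2, 4], [3, 7], [5]]

In row 1, 2 replaces 3 (the leftmost entry greater than 2); 3 is bumped to row 2. In row 2, 3 replaces 5 (the leftmost entry greater than 3); 5 is bumped to row 3. 5 starts a new row 3. The new tableau is [[2, 4], [3, 7], [5]].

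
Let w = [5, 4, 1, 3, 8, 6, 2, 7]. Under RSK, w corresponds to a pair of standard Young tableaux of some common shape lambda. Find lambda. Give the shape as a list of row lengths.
[4, 2, 1, 1]

Row-insert each entry into an empty tableau.

After inserting 5: P = [[5]].
After inserting 4: P = [[4], [5]].
After inserting 1: P = [[1], [4], [5]].
After inserting 3: P = [[1, 3], [4], [5]].
After inserting 8: P = [[1, 3, 8], [4], [5]].
After inserting 6: P = [[1, 3, 6], [4, 8], [5]].
After inserting 2: P = [[1, 2, 6], [3, 8], [4], [5]].
After inserting 7: P = [[1, 2, 6, 7], [3, 8], [4], [5]].

The final insertion tableau P = [[1, 2, 6, 7], [3, 8], [4], [5]] has shape [4, 2, 1, 1].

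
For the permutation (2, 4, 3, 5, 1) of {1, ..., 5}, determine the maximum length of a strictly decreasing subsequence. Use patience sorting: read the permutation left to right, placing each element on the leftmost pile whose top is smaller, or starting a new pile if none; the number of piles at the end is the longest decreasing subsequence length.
2: new pile. tops = [2]
4: onto pile 1 (replacing 2). tops = [4]
3: new pile. tops = [4, 3]
5: onto pile 1 (replacing 4). tops = [5, 3]
1: new pile. tops = [5, 3, 1]

3 piles, so the longest decreasing subsequence has length 3.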